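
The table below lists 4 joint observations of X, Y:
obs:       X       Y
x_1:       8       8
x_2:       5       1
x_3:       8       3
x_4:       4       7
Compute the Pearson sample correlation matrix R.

Step 1 — column means:
  mean(X) = (8 + 5 + 8 + 4) / 4 = 25/4 = 6.25
  mean(Y) = (8 + 1 + 3 + 7) / 4 = 19/4 = 4.75

Step 2 — sample variances and covariances s[i,j] = (1/(n-1)) · Σ_k (x_{k,i} - mean_i) · (x_{k,j} - mean_j), with n-1 = 3:
  s[X,X] = ((1.75)·(1.75) + (-1.25)·(-1.25) + (1.75)·(1.75) + (-2.25)·(-2.25)) / 3 = 12.75/3 = 4.25
  s[X,Y] = ((1.75)·(3.25) + (-1.25)·(-3.75) + (1.75)·(-1.75) + (-2.25)·(2.25)) / 3 = 2.25/3 = 0.75
  s[Y,Y] = ((3.25)·(3.25) + (-3.75)·(-3.75) + (-1.75)·(-1.75) + (2.25)·(2.25)) / 3 = 32.75/3 = 10.9167
  Sample standard deviations s_i = √(s[i,i]):
  s(X) = √(4.25) = 2.0616
  s(Y) = √(10.9167) = 3.304

Step 3 — r_{ij} = s_{ij} / (s_i · s_j):
  r[X,X] = 1 (diagonal).
  r[X,Y] = 0.75 / (2.0616 · 3.304) = 0.75 / 6.8114 = 0.1101
  r[Y,Y] = 1 (diagonal).

R is symmetric with unit diagonal. Assembling:

R = [[1, 0.1101],
 [0.1101, 1]]


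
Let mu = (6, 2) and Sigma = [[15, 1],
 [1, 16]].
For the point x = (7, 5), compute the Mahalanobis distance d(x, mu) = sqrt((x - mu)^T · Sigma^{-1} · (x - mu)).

Step 1 — centre the observation: (x - mu) = (1, 3).

Step 2 — invert Sigma. det(Sigma) = 15·16 - (1)² = 239.
  Sigma^{-1} = (1/det) · [[d, -b], [-b, a]] = [[0.0669, -0.0042],
 [-0.0042, 0.0628]].

Step 3 — form the quadratic (x - mu)^T · Sigma^{-1} · (x - mu):
  Sigma^{-1} · (x - mu) = (0.0544, 0.1841).
  (x - mu)^T · [Sigma^{-1} · (x - mu)] = (1)·(0.0544) + (3)·(0.1841) = 0.6067.

Step 4 — take square root: d = √(0.6067) ≈ 0.7789.

d(x, mu) = √(0.6067) ≈ 0.7789


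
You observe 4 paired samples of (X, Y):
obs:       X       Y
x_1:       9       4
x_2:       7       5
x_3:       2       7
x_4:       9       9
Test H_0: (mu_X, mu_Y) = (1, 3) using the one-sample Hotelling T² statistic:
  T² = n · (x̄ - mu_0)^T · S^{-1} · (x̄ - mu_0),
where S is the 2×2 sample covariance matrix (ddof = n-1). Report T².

Step 1 — sample mean vector:
  mean(X) = (9 + 7 + 2 + 9) / 4 = 27/4 = 6.75
  mean(Y) = (4 + 5 + 7 + 9) / 4 = 25/4 = 6.25
  x̄ = (6.75, 6.25),  deviation x̄ - mu_0 = (6.75, 6.25) - (1, 3) = (5.75, 3.25).

Step 2 — sample covariance matrix, S[i,j] = (1/(n-1)) · Σ_k (x_{k,i} - mean_i) · (x_{k,j} - mean_j), divisor n-1 = 3:
  S[X,X] = ((2.25)·(2.25) + (0.25)·(0.25) + (-4.75)·(-4.75) + (2.25)·(2.25)) / 3 = 32.75/3 = 10.9167
  S[X,Y] = ((2.25)·(-2.25) + (0.25)·(-1.25) + (-4.75)·(0.75) + (2.25)·(2.75)) / 3 = -2.75/3 = -0.9167
  S[Y,Y] = ((-2.25)·(-2.25) + (-1.25)·(-1.25) + (0.75)·(0.75) + (2.75)·(2.75)) / 3 = 14.75/3 = 4.9167
  S = [[10.9167, -0.9167],
 [-0.9167, 4.9167]].

Step 3 — invert S. det(S) = 10.9167·4.9167 - (-0.9167)² = 52.8333.
  S^{-1} = (1/det) · [[d, -b], [-b, a]] = [[0.0931, 0.0174],
 [0.0174, 0.2066]].

Step 4 — quadratic form (x̄ - mu_0)^T · S^{-1} · (x̄ - mu_0):
  S^{-1} · (x̄ - mu_0) = (0.5915, 0.7713),
  (x̄ - mu_0)^T · [...] = (5.75)·(0.5915) + (3.25)·(0.7713) = 5.9077.

Step 5 — scale by n: T² = 4 · 5.9077 = 23.6309.

T² ≈ 23.6309


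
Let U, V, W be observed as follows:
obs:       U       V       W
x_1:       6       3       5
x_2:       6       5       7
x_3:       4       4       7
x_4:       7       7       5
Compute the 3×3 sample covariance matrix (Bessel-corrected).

Step 1 — column means:
  mean(U) = (6 + 6 + 4 + 7) / 4 = 23/4 = 5.75
  mean(V) = (3 + 5 + 4 + 7) / 4 = 19/4 = 4.75
  mean(W) = (5 + 7 + 7 + 5) / 4 = 24/4 = 6

Step 2 — sample covariance S[i,j] = (1/(n-1)) · Σ_k (x_{k,i} - mean_i) · (x_{k,j} - mean_j), with n-1 = 3.
  S[U,U] = ((0.25)·(0.25) + (0.25)·(0.25) + (-1.75)·(-1.75) + (1.25)·(1.25)) / 3 = 4.75/3 = 1.5833
  S[U,V] = ((0.25)·(-1.75) + (0.25)·(0.25) + (-1.75)·(-0.75) + (1.25)·(2.25)) / 3 = 3.75/3 = 1.25
  S[U,W] = ((0.25)·(-1) + (0.25)·(1) + (-1.75)·(1) + (1.25)·(-1)) / 3 = -3/3 = -1
  S[V,V] = ((-1.75)·(-1.75) + (0.25)·(0.25) + (-0.75)·(-0.75) + (2.25)·(2.25)) / 3 = 8.75/3 = 2.9167
  S[V,W] = ((-1.75)·(-1) + (0.25)·(1) + (-0.75)·(1) + (2.25)·(-1)) / 3 = -1/3 = -0.3333
  S[W,W] = ((-1)·(-1) + (1)·(1) + (1)·(1) + (-1)·(-1)) / 3 = 4/3 = 1.3333

S is symmetric (S[j,i] = S[i,j]). Assembling:

S = [[1.5833, 1.25, -1],
 [1.25, 2.9167, -0.3333],
 [-1, -0.3333, 1.3333]]


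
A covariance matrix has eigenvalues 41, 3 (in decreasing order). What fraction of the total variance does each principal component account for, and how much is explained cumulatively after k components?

Step 1 — total variance = trace(Sigma) = Σ λ_i = 41 + 3 = 44.

Step 2 — fraction explained by component i = λ_i / Σ λ:
  PC1: 41/44 = 0.9318
  PC2: 3/44 = 0.0682

Step 3 — cumulative fraction after k components = (λ_1 + ... + λ_k) / Σ λ:
  k = 1: 41/44 = 0.9318
  k = 2: (41 + 3)/44 = 44/44 = 1

Summary (fraction, with percent):

explained: PC1 0.9318 (93.18%), PC2 0.0682 (6.82%);  cumulative: 0.9318, 1


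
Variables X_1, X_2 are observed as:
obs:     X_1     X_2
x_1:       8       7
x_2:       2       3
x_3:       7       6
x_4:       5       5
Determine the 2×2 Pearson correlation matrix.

Step 1 — column means:
  mean(X_1) = (8 + 2 + 7 + 5) / 4 = 22/4 = 5.5
  mean(X_2) = (7 + 3 + 6 + 5) / 4 = 21/4 = 5.25

Step 2 — sample variances and covariances s[i,j] = (1/(n-1)) · Σ_k (x_{k,i} - mean_i) · (x_{k,j} - mean_j), with n-1 = 3:
  s[X_1,X_1] = ((2.5)·(2.5) + (-3.5)·(-3.5) + (1.5)·(1.5) + (-0.5)·(-0.5)) / 3 = 21/3 = 7
  s[X_1,X_2] = ((2.5)·(1.75) + (-3.5)·(-2.25) + (1.5)·(0.75) + (-0.5)·(-0.25)) / 3 = 13.5/3 = 4.5
  s[X_2,X_2] = ((1.75)·(1.75) + (-2.25)·(-2.25) + (0.75)·(0.75) + (-0.25)·(-0.25)) / 3 = 8.75/3 = 2.9167
  Sample standard deviations s_i = √(s[i,i]):
  s(X_1) = √(7) = 2.6458
  s(X_2) = √(2.9167) = 1.7078

Step 3 — r_{ij} = s_{ij} / (s_i · s_j):
  r[X_1,X_1] = 1 (diagonal).
  r[X_1,X_2] = 4.5 / (2.6458 · 1.7078) = 4.5 / 4.5185 = 0.9959
  r[X_2,X_2] = 1 (diagonal).

R is symmetric with unit diagonal. Assembling:

R = [[1, 0.9959],
 [0.9959, 1]]


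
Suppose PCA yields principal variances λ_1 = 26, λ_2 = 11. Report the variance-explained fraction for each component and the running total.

Step 1 — total variance = trace(Sigma) = Σ λ_i = 26 + 11 = 37.

Step 2 — fraction explained by component i = λ_i / Σ λ:
  PC1: 26/37 = 0.7027
  PC2: 11/37 = 0.2973

Step 3 — cumulative fraction after k components = (λ_1 + ... + λ_k) / Σ λ:
  k = 1: 26/37 = 0.7027
  k = 2: (26 + 11)/37 = 37/37 = 1

Summary (fraction, with percent):

explained: PC1 0.7027 (70.27%), PC2 0.2973 (29.73%);  cumulative: 0.7027, 1


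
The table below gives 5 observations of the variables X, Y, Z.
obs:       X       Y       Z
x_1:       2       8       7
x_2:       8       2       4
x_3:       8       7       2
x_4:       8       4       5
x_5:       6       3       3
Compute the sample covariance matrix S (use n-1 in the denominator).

Step 1 — column means:
  mean(X) = (2 + 8 + 8 + 8 + 6) / 5 = 32/5 = 6.4
  mean(Y) = (8 + 2 + 7 + 4 + 3) / 5 = 24/5 = 4.8
  mean(Z) = (7 + 4 + 2 + 5 + 3) / 5 = 21/5 = 4.2

Step 2 — sample covariance S[i,j] = (1/(n-1)) · Σ_k (x_{k,i} - mean_i) · (x_{k,j} - mean_j), with n-1 = 4.
  S[X,X] = ((-4.4)·(-4.4) + (1.6)·(1.6) + (1.6)·(1.6) + (1.6)·(1.6) + (-0.4)·(-0.4)) / 4 = 27.2/4 = 6.8
  S[X,Y] = ((-4.4)·(3.2) + (1.6)·(-2.8) + (1.6)·(2.2) + (1.6)·(-0.8) + (-0.4)·(-1.8)) / 4 = -15.6/4 = -3.9
  S[X,Z] = ((-4.4)·(2.8) + (1.6)·(-0.2) + (1.6)·(-2.2) + (1.6)·(0.8) + (-0.4)·(-1.2)) / 4 = -14.4/4 = -3.6
  S[Y,Y] = ((3.2)·(3.2) + (-2.8)·(-2.8) + (2.2)·(2.2) + (-0.8)·(-0.8) + (-1.8)·(-1.8)) / 4 = 26.8/4 = 6.7
  S[Y,Z] = ((3.2)·(2.8) + (-2.8)·(-0.2) + (2.2)·(-2.2) + (-0.8)·(0.8) + (-1.8)·(-1.2)) / 4 = 6.2/4 = 1.55
  S[Z,Z] = ((2.8)·(2.8) + (-0.2)·(-0.2) + (-2.2)·(-2.2) + (0.8)·(0.8) + (-1.2)·(-1.2)) / 4 = 14.8/4 = 3.7

S is symmetric (S[j,i] = S[i,j]). Assembling:

S = [[6.8, -3.9, -3.6],
 [-3.9, 6.7, 1.55],
 [-3.6, 1.55, 3.7]]


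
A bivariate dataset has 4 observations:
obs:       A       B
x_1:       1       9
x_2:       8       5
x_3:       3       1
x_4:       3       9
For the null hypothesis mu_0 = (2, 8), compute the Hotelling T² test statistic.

Step 1 — sample mean vector:
  mean(A) = (1 + 8 + 3 + 3) / 4 = 15/4 = 3.75
  mean(B) = (9 + 5 + 1 + 9) / 4 = 24/4 = 6
  x̄ = (3.75, 6),  deviation x̄ - mu_0 = (3.75, 6) - (2, 8) = (1.75, -2).

Step 2 — sample covariance matrix, S[i,j] = (1/(n-1)) · Σ_k (x_{k,i} - mean_i) · (x_{k,j} - mean_j), divisor n-1 = 3:
  S[A,A] = ((-2.75)·(-2.75) + (4.25)·(4.25) + (-0.75)·(-0.75) + (-0.75)·(-0.75)) / 3 = 26.75/3 = 8.9167
  S[A,B] = ((-2.75)·(3) + (4.25)·(-1) + (-0.75)·(-5) + (-0.75)·(3)) / 3 = -11/3 = -3.6667
  S[B,B] = ((3)·(3) + (-1)·(-1) + (-5)·(-5) + (3)·(3)) / 3 = 44/3 = 14.6667
  S = [[8.9167, -3.6667],
 [-3.6667, 14.6667]].

Step 3 — invert S. det(S) = 8.9167·14.6667 - (-3.6667)² = 117.3333.
  S^{-1} = (1/det) · [[d, -b], [-b, a]] = [[0.125, 0.0312],
 [0.0312, 0.076]].

Step 4 — quadratic form (x̄ - mu_0)^T · S^{-1} · (x̄ - mu_0):
  S^{-1} · (x̄ - mu_0) = (0.1562, -0.0973),
  (x̄ - mu_0)^T · [...] = (1.75)·(0.1562) + (-2)·(-0.0973) = 0.468.

Step 5 — scale by n: T² = 4 · 0.468 = 1.8722.

T² ≈ 1.8722


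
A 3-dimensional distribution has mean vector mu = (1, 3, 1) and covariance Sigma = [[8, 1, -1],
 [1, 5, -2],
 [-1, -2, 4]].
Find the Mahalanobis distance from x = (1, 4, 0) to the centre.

Step 1 — centre the observation: (x - mu) = (0, 1, -1).

Step 2 — invert Sigma (cofactor / det for 3×3, or solve directly):
  Sigma^{-1} = [[0.1301, -0.0163, 0.0244],
 [-0.0163, 0.252, 0.122],
 [0.0244, 0.122, 0.3171]].

Step 3 — form the quadratic (x - mu)^T · Sigma^{-1} · (x - mu):
  Sigma^{-1} · (x - mu) = (-0.0407, 0.1301, -0.1951).
  (x - mu)^T · [Sigma^{-1} · (x - mu)] = (0)·(-0.0407) + (1)·(0.1301) + (-1)·(-0.1951) = 0.3252.

Step 4 — take square root: d = √(0.3252) ≈ 0.5703.

d(x, mu) = √(0.3252) ≈ 0.5703


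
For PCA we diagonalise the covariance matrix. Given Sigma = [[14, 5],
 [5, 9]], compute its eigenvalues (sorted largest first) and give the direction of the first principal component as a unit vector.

Step 1 — characteristic polynomial of 2×2 Sigma:
  det(Sigma - λI) = λ² - trace · λ + det = 0.
  trace = 14 + 9 = 23, det = 14·9 - (5)² = 101.
Step 2 — discriminant:
  Δ = trace² - 4·det = 529 - 404 = 125.
Step 3 — eigenvalues:
  λ = (trace ± √Δ)/2 = (23 ± 11.1803)/2,
  λ_1 = 17.0902,  λ_2 = 5.9098.

Step 4 — unit eigenvector for λ_1: solve (Sigma - λ_1 I)v = 0. First row:
  (14 - 17.0902)·v_x + (5)·v_y = 0, i.e. (-3.0902)·v_x + (5)·v_y = 0,
  so v ∝ (b, λ_1 - a) = (5, 3.0902) = u.
  ||u|| = √((5)² + (3.0902)²) = √(34.5492) ≈ 5.8779,
  v_1 = u/||u|| ≈ (0.8507, 0.5257) (||v_1|| = 1).

λ_1 = 17.0902,  λ_2 = 5.9098;  v_1 ≈ (0.8507, 0.5257)


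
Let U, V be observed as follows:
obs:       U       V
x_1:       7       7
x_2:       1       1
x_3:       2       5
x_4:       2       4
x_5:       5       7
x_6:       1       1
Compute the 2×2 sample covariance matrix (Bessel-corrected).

Step 1 — column means:
  mean(U) = (7 + 1 + 2 + 2 + 5 + 1) / 6 = 18/6 = 3
  mean(V) = (7 + 1 + 5 + 4 + 7 + 1) / 6 = 25/6 = 4.1667

Step 2 — sample covariance S[i,j] = (1/(n-1)) · Σ_k (x_{k,i} - mean_i) · (x_{k,j} - mean_j), with n-1 = 5.
  S[U,U] = ((4)·(4) + (-2)·(-2) + (-1)·(-1) + (-1)·(-1) + (2)·(2) + (-2)·(-2)) / 5 = 30/5 = 6
  S[U,V] = ((4)·(2.8333) + (-2)·(-3.1667) + (-1)·(0.8333) + (-1)·(-0.1667) + (2)·(2.8333) + (-2)·(-3.1667)) / 5 = 29/5 = 5.8
  S[V,V] = ((2.8333)·(2.8333) + (-3.1667)·(-3.1667) + (0.8333)·(0.8333) + (-0.1667)·(-0.1667) + (2.8333)·(2.8333) + (-3.1667)·(-3.1667)) / 5 = 36.8333/5 = 7.3667

S is symmetric (S[j,i] = S[i,j]). Assembling:

S = [[6, 5.8],
 [5.8, 7.3667]]


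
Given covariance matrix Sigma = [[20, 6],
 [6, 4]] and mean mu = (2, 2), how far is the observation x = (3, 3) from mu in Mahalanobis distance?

Step 1 — centre the observation: (x - mu) = (1, 1).

Step 2 — invert Sigma. det(Sigma) = 20·4 - (6)² = 44.
  Sigma^{-1} = (1/det) · [[d, -b], [-b, a]] = [[0.0909, -0.1364],
 [-0.1364, 0.4545]].

Step 3 — form the quadratic (x - mu)^T · Sigma^{-1} · (x - mu):
  Sigma^{-1} · (x - mu) = (-0.0455, 0.3182).
  (x - mu)^T · [Sigma^{-1} · (x - mu)] = (1)·(-0.0455) + (1)·(0.3182) = 0.2727.

Step 4 — take square root: d = √(0.2727) ≈ 0.5222.

d(x, mu) = √(0.2727) ≈ 0.5222


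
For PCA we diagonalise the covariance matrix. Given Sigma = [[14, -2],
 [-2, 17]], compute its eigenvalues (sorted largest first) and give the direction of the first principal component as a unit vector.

Step 1 — characteristic polynomial of 2×2 Sigma:
  det(Sigma - λI) = λ² - trace · λ + det = 0.
  trace = 14 + 17 = 31, det = 14·17 - (-2)² = 234.
Step 2 — discriminant:
  Δ = trace² - 4·det = 961 - 936 = 25.
Step 3 — eigenvalues:
  λ = (trace ± √Δ)/2 = (31 ± 5)/2,
  λ_1 = 18,  λ_2 = 13.

Step 4 — unit eigenvector for λ_1: solve (Sigma - λ_1 I)v = 0. First row:
  (14 - 18)·v_x + (-2)·v_y = 0, i.e. (-4)·v_x + (-2)·v_y = 0,
  so v ∝ (b, λ_1 - a) = (-2, 4); multiply by -1 so the first entry is positive: u = (2, -4).
  ||u|| = √((2)² + (-4)²) = √(20) ≈ 4.4721,
  v_1 = u/||u|| ≈ (0.4472, -0.8944) (||v_1|| = 1).

λ_1 = 18,  λ_2 = 13;  v_1 ≈ (0.4472, -0.8944)


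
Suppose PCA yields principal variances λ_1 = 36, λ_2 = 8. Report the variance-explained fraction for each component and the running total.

Step 1 — total variance = trace(Sigma) = Σ λ_i = 36 + 8 = 44.

Step 2 — fraction explained by component i = λ_i / Σ λ:
  PC1: 36/44 = 0.8182
  PC2: 8/44 = 0.1818

Step 3 — cumulative fraction after k components = (λ_1 + ... + λ_k) / Σ λ:
  k = 1: 36/44 = 0.8182
  k = 2: (36 + 8)/44 = 44/44 = 1

Summary (fraction, with percent):

explained: PC1 0.8182 (81.82%), PC2 0.1818 (18.18%);  cumulative: 0.8182, 1


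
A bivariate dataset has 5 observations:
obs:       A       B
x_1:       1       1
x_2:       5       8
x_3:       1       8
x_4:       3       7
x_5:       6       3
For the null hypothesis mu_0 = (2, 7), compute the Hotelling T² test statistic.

Step 1 — sample mean vector:
  mean(A) = (1 + 5 + 1 + 3 + 6) / 5 = 16/5 = 3.2
  mean(B) = (1 + 8 + 8 + 7 + 3) / 5 = 27/5 = 5.4
  x̄ = (3.2, 5.4),  deviation x̄ - mu_0 = (3.2, 5.4) - (2, 7) = (1.2, -1.6).

Step 2 — sample covariance matrix, S[i,j] = (1/(n-1)) · Σ_k (x_{k,i} - mean_i) · (x_{k,j} - mean_j), divisor n-1 = 4:
  S[A,A] = ((-2.2)·(-2.2) + (1.8)·(1.8) + (-2.2)·(-2.2) + (-0.2)·(-0.2) + (2.8)·(2.8)) / 4 = 20.8/4 = 5.2
  S[A,B] = ((-2.2)·(-4.4) + (1.8)·(2.6) + (-2.2)·(2.6) + (-0.2)·(1.6) + (2.8)·(-2.4)) / 4 = 1.6/4 = 0.4
  S[B,B] = ((-4.4)·(-4.4) + (2.6)·(2.6) + (2.6)·(2.6) + (1.6)·(1.6) + (-2.4)·(-2.4)) / 4 = 41.2/4 = 10.3
  S = [[5.2, 0.4],
 [0.4, 10.3]].

Step 3 — invert S. det(S) = 5.2·10.3 - (0.4)² = 53.4.
  S^{-1} = (1/det) · [[d, -b], [-b, a]] = [[0.1929, -0.0075],
 [-0.0075, 0.0974]].

Step 4 — quadratic form (x̄ - mu_0)^T · S^{-1} · (x̄ - mu_0):
  S^{-1} · (x̄ - mu_0) = (0.2434, -0.1648),
  (x̄ - mu_0)^T · [...] = (1.2)·(0.2434) + (-1.6)·(-0.1648) = 0.5558.

Step 5 — scale by n: T² = 5 · 0.5558 = 2.779.

T² ≈ 2.779


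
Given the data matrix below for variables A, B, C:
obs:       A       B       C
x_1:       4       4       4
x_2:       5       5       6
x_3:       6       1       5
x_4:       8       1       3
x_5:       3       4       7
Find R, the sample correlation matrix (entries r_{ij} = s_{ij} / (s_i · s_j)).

Step 1 — column means:
  mean(A) = (4 + 5 + 6 + 8 + 3) / 5 = 26/5 = 5.2
  mean(B) = (4 + 5 + 1 + 1 + 4) / 5 = 15/5 = 3
  mean(C) = (4 + 6 + 5 + 3 + 7) / 5 = 25/5 = 5

Step 2 — sample variances and covariances s[i,j] = (1/(n-1)) · Σ_k (x_{k,i} - mean_i) · (x_{k,j} - mean_j), with n-1 = 4:
  s[A,A] = ((-1.2)·(-1.2) + (-0.2)·(-0.2) + (0.8)·(0.8) + (2.8)·(2.8) + (-2.2)·(-2.2)) / 4 = 14.8/4 = 3.7
  s[A,B] = ((-1.2)·(1) + (-0.2)·(2) + (0.8)·(-2) + (2.8)·(-2) + (-2.2)·(1)) / 4 = -11/4 = -2.75
  s[A,C] = ((-1.2)·(-1) + (-0.2)·(1) + (0.8)·(0) + (2.8)·(-2) + (-2.2)·(2)) / 4 = -9/4 = -2.25
  s[B,B] = ((1)·(1) + (2)·(2) + (-2)·(-2) + (-2)·(-2) + (1)·(1)) / 4 = 14/4 = 3.5
  s[B,C] = ((1)·(-1) + (2)·(1) + (-2)·(0) + (-2)·(-2) + (1)·(2)) / 4 = 7/4 = 1.75
  s[C,C] = ((-1)·(-1) + (1)·(1) + (0)·(0) + (-2)·(-2) + (2)·(2)) / 4 = 10/4 = 2.5
  Sample standard deviations s_i = √(s[i,i]):
  s(A) = √(3.7) = 1.9235
  s(B) = √(3.5) = 1.8708
  s(C) = √(2.5) = 1.5811

Step 3 — r_{ij} = s_{ij} / (s_i · s_j):
  r[A,A] = 1 (diagonal).
  r[A,B] = -2.75 / (1.9235 · 1.8708) = -2.75 / 3.5986 = -0.7642
  r[A,C] = -2.25 / (1.9235 · 1.5811) = -2.25 / 3.0414 = -0.7398
  r[B,B] = 1 (diagonal).
  r[B,C] = 1.75 / (1.8708 · 1.5811) = 1.75 / 2.958 = 0.5916
  r[C,C] = 1 (diagonal).

R is symmetric with unit diagonal. Assembling:

R = [[1, -0.7642, -0.7398],
 [-0.7642, 1, 0.5916],
 [-0.7398, 0.5916, 1]]


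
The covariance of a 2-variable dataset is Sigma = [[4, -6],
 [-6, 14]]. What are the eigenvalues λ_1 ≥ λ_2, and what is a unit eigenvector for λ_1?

Step 1 — characteristic polynomial of 2×2 Sigma:
  det(Sigma - λI) = λ² - trace · λ + det = 0.
  trace = 4 + 14 = 18, det = 4·14 - (-6)² = 20.
Step 2 — discriminant:
  Δ = trace² - 4·det = 324 - 80 = 244.
Step 3 — eigenvalues:
  λ = (trace ± √Δ)/2 = (18 ± 15.6205)/2,
  λ_1 = 16.8102,  λ_2 = 1.1898.

Step 4 — unit eigenvector for λ_1: solve (Sigma - λ_1 I)v = 0. First row:
  (4 - 16.8102)·v_x + (-6)·v_y = 0, i.e. (-12.8102)·v_x + (-6)·v_y = 0,
  so v ∝ (b, λ_1 - a) = (-6, 12.8102); multiply by -1 so the first entry is positive: u = (6, -12.8102).
  ||u|| = √((6)² + (-12.8102)²) = √(200.1025) ≈ 14.1458,
  v_1 = u/||u|| ≈ (0.4242, -0.9056) (||v_1|| = 1).

λ_1 = 16.8102,  λ_2 = 1.1898;  v_1 ≈ (0.4242, -0.9056)


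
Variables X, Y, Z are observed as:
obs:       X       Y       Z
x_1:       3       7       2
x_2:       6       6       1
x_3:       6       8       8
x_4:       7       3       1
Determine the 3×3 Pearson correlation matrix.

Step 1 — column means:
  mean(X) = (3 + 6 + 6 + 7) / 4 = 22/4 = 5.5
  mean(Y) = (7 + 6 + 8 + 3) / 4 = 24/4 = 6
  mean(Z) = (2 + 1 + 8 + 1) / 4 = 12/4 = 3

Step 2 — sample variances and covariances s[i,j] = (1/(n-1)) · Σ_k (x_{k,i} - mean_i) · (x_{k,j} - mean_j), with n-1 = 3:
  s[X,X] = ((-2.5)·(-2.5) + (0.5)·(0.5) + (0.5)·(0.5) + (1.5)·(1.5)) / 3 = 9/3 = 3
  s[X,Y] = ((-2.5)·(1) + (0.5)·(0) + (0.5)·(2) + (1.5)·(-3)) / 3 = -6/3 = -2
  s[X,Z] = ((-2.5)·(-1) + (0.5)·(-2) + (0.5)·(5) + (1.5)·(-2)) / 3 = 1/3 = 0.3333
  s[Y,Y] = ((1)·(1) + (0)·(0) + (2)·(2) + (-3)·(-3)) / 3 = 14/3 = 4.6667
  s[Y,Z] = ((1)·(-1) + (0)·(-2) + (2)·(5) + (-3)·(-2)) / 3 = 15/3 = 5
  s[Z,Z] = ((-1)·(-1) + (-2)·(-2) + (5)·(5) + (-2)·(-2)) / 3 = 34/3 = 11.3333
  Sample standard deviations s_i = √(s[i,i]):
  s(X) = √(3) = 1.7321
  s(Y) = √(4.6667) = 2.1602
  s(Z) = √(11.3333) = 3.3665

Step 3 — r_{ij} = s_{ij} / (s_i · s_j):
  r[X,X] = 1 (diagonal).
  r[X,Y] = -2 / (1.7321 · 2.1602) = -2 / 3.7417 = -0.5345
  r[X,Z] = 0.3333 / (1.7321 · 3.3665) = 0.3333 / 5.831 = 0.0572
  r[Y,Y] = 1 (diagonal).
  r[Y,Z] = 5 / (2.1602 · 3.3665) = 5 / 7.2725 = 0.6875
  r[Z,Z] = 1 (diagonal).

R is symmetric with unit diagonal. Assembling:

R = [[1, -0.5345, 0.0572],
 [-0.5345, 1, 0.6875],
 [0.0572, 0.6875, 1]]


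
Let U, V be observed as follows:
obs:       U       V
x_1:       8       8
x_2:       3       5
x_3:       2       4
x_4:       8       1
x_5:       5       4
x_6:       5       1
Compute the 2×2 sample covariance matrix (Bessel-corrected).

Step 1 — column means:
  mean(U) = (8 + 3 + 2 + 8 + 5 + 5) / 6 = 31/6 = 5.1667
  mean(V) = (8 + 5 + 4 + 1 + 4 + 1) / 6 = 23/6 = 3.8333

Step 2 — sample covariance S[i,j] = (1/(n-1)) · Σ_k (x_{k,i} - mean_i) · (x_{k,j} - mean_j), with n-1 = 5.
  S[U,U] = ((2.8333)·(2.8333) + (-2.1667)·(-2.1667) + (-3.1667)·(-3.1667) + (2.8333)·(2.8333) + (-0.1667)·(-0.1667) + (-0.1667)·(-0.1667)) / 5 = 30.8333/5 = 6.1667
  S[U,V] = ((2.8333)·(4.1667) + (-2.1667)·(1.1667) + (-3.1667)·(0.1667) + (2.8333)·(-2.8333) + (-0.1667)·(0.1667) + (-0.1667)·(-2.8333)) / 5 = 1.1667/5 = 0.2333
  S[V,V] = ((4.1667)·(4.1667) + (1.1667)·(1.1667) + (0.1667)·(0.1667) + (-2.8333)·(-2.8333) + (0.1667)·(0.1667) + (-2.8333)·(-2.8333)) / 5 = 34.8333/5 = 6.9667

S is symmetric (S[j,i] = S[i,j]). Assembling:

S = [[6.1667, 0.2333],
 [0.2333, 6.9667]]


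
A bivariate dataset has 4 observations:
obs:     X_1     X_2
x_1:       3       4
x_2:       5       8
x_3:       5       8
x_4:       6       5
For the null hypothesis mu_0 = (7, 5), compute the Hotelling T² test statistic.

Step 1 — sample mean vector:
  mean(X_1) = (3 + 5 + 5 + 6) / 4 = 19/4 = 4.75
  mean(X_2) = (4 + 8 + 8 + 5) / 4 = 25/4 = 6.25
  x̄ = (4.75, 6.25),  deviation x̄ - mu_0 = (4.75, 6.25) - (7, 5) = (-2.25, 1.25).

Step 2 — sample covariance matrix, S[i,j] = (1/(n-1)) · Σ_k (x_{k,i} - mean_i) · (x_{k,j} - mean_j), divisor n-1 = 3:
  S[X_1,X_1] = ((-1.75)·(-1.75) + (0.25)·(0.25) + (0.25)·(0.25) + (1.25)·(1.25)) / 3 = 4.75/3 = 1.5833
  S[X_1,X_2] = ((-1.75)·(-2.25) + (0.25)·(1.75) + (0.25)·(1.75) + (1.25)·(-1.25)) / 3 = 3.25/3 = 1.0833
  S[X_2,X_2] = ((-2.25)·(-2.25) + (1.75)·(1.75) + (1.75)·(1.75) + (-1.25)·(-1.25)) / 3 = 12.75/3 = 4.25
  S = [[1.5833, 1.0833],
 [1.0833, 4.25]].

Step 3 — invert S. det(S) = 1.5833·4.25 - (1.0833)² = 5.5556.
  S^{-1} = (1/det) · [[d, -b], [-b, a]] = [[0.765, -0.195],
 [-0.195, 0.285]].

Step 4 — quadratic form (x̄ - mu_0)^T · S^{-1} · (x̄ - mu_0):
  S^{-1} · (x̄ - mu_0) = (-1.965, 0.795),
  (x̄ - mu_0)^T · [...] = (-2.25)·(-1.965) + (1.25)·(0.795) = 5.415.

Step 5 — scale by n: T² = 4 · 5.415 = 21.66.

T² ≈ 21.66


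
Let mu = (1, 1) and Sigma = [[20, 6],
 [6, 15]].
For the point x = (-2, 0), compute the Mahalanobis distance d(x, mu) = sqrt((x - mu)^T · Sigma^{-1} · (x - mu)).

Step 1 — centre the observation: (x - mu) = (-3, -1).

Step 2 — invert Sigma. det(Sigma) = 20·15 - (6)² = 264.
  Sigma^{-1} = (1/det) · [[d, -b], [-b, a]] = [[0.0568, -0.0227],
 [-0.0227, 0.0758]].

Step 3 — form the quadratic (x - mu)^T · Sigma^{-1} · (x - mu):
  Sigma^{-1} · (x - mu) = (-0.1477, -0.0076).
  (x - mu)^T · [Sigma^{-1} · (x - mu)] = (-3)·(-0.1477) + (-1)·(-0.0076) = 0.4508.

Step 4 — take square root: d = √(0.4508) ≈ 0.6714.

d(x, mu) = √(0.4508) ≈ 0.6714


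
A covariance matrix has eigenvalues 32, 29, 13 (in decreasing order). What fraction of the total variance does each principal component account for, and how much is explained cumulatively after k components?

Step 1 — total variance = trace(Sigma) = Σ λ_i = 32 + 29 + 13 = 74.

Step 2 — fraction explained by component i = λ_i / Σ λ:
  PC1: 32/74 = 0.4324
  PC2: 29/74 = 0.3919
  PC3: 13/74 = 0.1757

Step 3 — cumulative fraction after k components = (λ_1 + ... + λ_k) / Σ λ:
  k = 1: 32/74 = 0.4324
  k = 2: (32 + 29)/74 = 61/74 = 0.8243
  k = 3: (32 + 29 + 13)/74 = 74/74 = 1

Summary (fraction, with percent):

explained: PC1 0.4324 (43.24%), PC2 0.3919 (39.19%), PC3 0.1757 (17.57%);  cumulative: 0.4324, 0.8243, 1


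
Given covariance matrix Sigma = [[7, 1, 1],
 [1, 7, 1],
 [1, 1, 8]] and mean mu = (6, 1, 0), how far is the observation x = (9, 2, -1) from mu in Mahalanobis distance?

Step 1 — centre the observation: (x - mu) = (3, 1, -1).

Step 2 — invert Sigma (cofactor / det for 3×3, or solve directly):
  Sigma^{-1} = [[0.1478, -0.0188, -0.0161],
 [-0.0188, 0.1478, -0.0161],
 [-0.0161, -0.0161, 0.129]].

Step 3 — form the quadratic (x - mu)^T · Sigma^{-1} · (x - mu):
  Sigma^{-1} · (x - mu) = (0.4409, 0.1075, -0.1935).
  (x - mu)^T · [Sigma^{-1} · (x - mu)] = (3)·(0.4409) + (1)·(0.1075) + (-1)·(-0.1935) = 1.6237.

Step 4 — take square root: d = √(1.6237) ≈ 1.2742.

d(x, mu) = √(1.6237) ≈ 1.2742


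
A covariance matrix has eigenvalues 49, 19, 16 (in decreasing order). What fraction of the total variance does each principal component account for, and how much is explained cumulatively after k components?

Step 1 — total variance = trace(Sigma) = Σ λ_i = 49 + 19 + 16 = 84.

Step 2 — fraction explained by component i = λ_i / Σ λ:
  PC1: 49/84 = 0.5833
  PC2: 19/84 = 0.2262
  PC3: 16/84 = 0.1905

Step 3 — cumulative fraction after k components = (λ_1 + ... + λ_k) / Σ λ:
  k = 1: 49/84 = 0.5833
  k = 2: (49 + 19)/84 = 68/84 = 0.8095
  k = 3: (49 + 19 + 16)/84 = 84/84 = 1

Summary (fraction, with percent):

explained: PC1 0.5833 (58.33%), PC2 0.2262 (22.62%), PC3 0.1905 (19.05%);  cumulative: 0.5833, 0.8095, 1


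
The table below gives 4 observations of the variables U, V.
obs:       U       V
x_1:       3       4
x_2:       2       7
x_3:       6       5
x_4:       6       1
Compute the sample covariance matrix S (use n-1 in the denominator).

Step 1 — column means:
  mean(U) = (3 + 2 + 6 + 6) / 4 = 17/4 = 4.25
  mean(V) = (4 + 7 + 5 + 1) / 4 = 17/4 = 4.25

Step 2 — sample covariance S[i,j] = (1/(n-1)) · Σ_k (x_{k,i} - mean_i) · (x_{k,j} - mean_j), with n-1 = 3.
  S[U,U] = ((-1.25)·(-1.25) + (-2.25)·(-2.25) + (1.75)·(1.75) + (1.75)·(1.75)) / 3 = 12.75/3 = 4.25
  S[U,V] = ((-1.25)·(-0.25) + (-2.25)·(2.75) + (1.75)·(0.75) + (1.75)·(-3.25)) / 3 = -10.25/3 = -3.4167
  S[V,V] = ((-0.25)·(-0.25) + (2.75)·(2.75) + (0.75)·(0.75) + (-3.25)·(-3.25)) / 3 = 18.75/3 = 6.25

S is symmetric (S[j,i] = S[i,j]). Assembling:

S = [[4.25, -3.4167],
 [-3.4167, 6.25]]


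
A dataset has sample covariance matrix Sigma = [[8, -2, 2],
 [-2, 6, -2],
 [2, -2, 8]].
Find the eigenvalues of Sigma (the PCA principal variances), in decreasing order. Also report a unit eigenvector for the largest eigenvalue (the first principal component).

Step 1 — characteristic polynomial p(λ) = det(λI - Sigma) = λ³ - tr·λ² + c_1·λ - det, where tr = trace, c_1 = sum of the principal 2×2 minors, det = det(Sigma):
  tr = 8 + 6 + 8 = 22,
  c_1 = (8·6 - (-2)²) + (8·8 - (2)²) + (6·8 - (-2)²) = 44 + 60 + 44 = 148,
  det = 8·(6·8 - (-2)²) - (-2)·((-2)·8 - (-2)·(2)) + (2)·((-2)·(-2) - 6·(2)) = 8·(44) - (-2)·(-12) + (2)·(-8) = 312.
  So p(λ) = λ³ - 22λ² + 148λ - 312.
Step 2 — look for an integer root (rational root theorem: any rational root is an integer divisor of 312). Testing λ = 6:
  p(6) = 216 - 792 + 888 - 312 = 0  ✓
  Dividing out (λ - 6): p(λ) = (λ - 6)(λ² - 16λ + 52).
Step 3 — remaining eigenvalues from the quadratic λ² - 16λ + 52 = 0:
  Δ = 16² - 4·52 = 256 - 208 = 48,  λ = (16 ± √48)/2 = (16 ± 6.9282)/2 ≈ 11.4641 or 4.5359.
  Sorted: λ_1 = 11.4641,  λ_2 = 6,  λ_3 = 4.5359  (check: sum = 22 = tr ✓).

Step 4 — unit eigenvector for λ_1 ≈ 11.4641: v spans the null space of (Sigma - λ_1 I), whose rows are
  r_1 = (-3.4641, -2, 2),  r_2 = (-2, -5.4641, -2),  r_3 = (2, -2, -3.4641).
  v is orthogonal to every row, so take v ∝ r_1 × r_2 = ((-2)·(-2) - (2)·(-5.4641), (2)·(-2) - (-3.4641)·(-2), (-3.4641)·(-5.4641) - (-2)·(-2)) ≈ (14.9282, -10.9282, 14.9282).
  Let u = (14.9282, -10.9282, 14.9282).
  ||u|| = √((14.9282)² + (-10.9282)² + (14.9282)²) = √(565.1281) ≈ 23.7724,  v_1 = u/||u|| ≈ (0.628, -0.4597, 0.628) (||v_1|| = 1).

λ_1 = 11.4641,  λ_2 = 6,  λ_3 = 4.5359;  v_1 ≈ (0.628, -0.4597, 0.628)


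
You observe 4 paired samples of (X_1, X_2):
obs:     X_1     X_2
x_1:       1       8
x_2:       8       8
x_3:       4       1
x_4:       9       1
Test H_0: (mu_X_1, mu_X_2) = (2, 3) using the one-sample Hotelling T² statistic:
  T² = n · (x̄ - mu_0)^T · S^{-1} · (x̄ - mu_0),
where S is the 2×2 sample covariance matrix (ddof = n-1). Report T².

Step 1 — sample mean vector:
  mean(X_1) = (1 + 8 + 4 + 9) / 4 = 22/4 = 5.5
  mean(X_2) = (8 + 8 + 1 + 1) / 4 = 18/4 = 4.5
  x̄ = (5.5, 4.5),  deviation x̄ - mu_0 = (5.5, 4.5) - (2, 3) = (3.5, 1.5).

Step 2 — sample covariance matrix, S[i,j] = (1/(n-1)) · Σ_k (x_{k,i} - mean_i) · (x_{k,j} - mean_j), divisor n-1 = 3:
  S[X_1,X_1] = ((-4.5)·(-4.5) + (2.5)·(2.5) + (-1.5)·(-1.5) + (3.5)·(3.5)) / 3 = 41/3 = 13.6667
  S[X_1,X_2] = ((-4.5)·(3.5) + (2.5)·(3.5) + (-1.5)·(-3.5) + (3.5)·(-3.5)) / 3 = -14/3 = -4.6667
  S[X_2,X_2] = ((3.5)·(3.5) + (3.5)·(3.5) + (-3.5)·(-3.5) + (-3.5)·(-3.5)) / 3 = 49/3 = 16.3333
  S = [[13.6667, -4.6667],
 [-4.6667, 16.3333]].

Step 3 — invert S. det(S) = 13.6667·16.3333 - (-4.6667)² = 201.4444.
  S^{-1} = (1/det) · [[d, -b], [-b, a]] = [[0.0811, 0.0232],
 [0.0232, 0.0678]].

Step 4 — quadratic form (x̄ - mu_0)^T · S^{-1} · (x̄ - mu_0):
  S^{-1} · (x̄ - mu_0) = (0.3185, 0.1828),
  (x̄ - mu_0)^T · [...] = (3.5)·(0.3185) + (1.5)·(0.1828) = 1.3891.

Step 5 — scale by n: T² = 4 · 1.3891 = 5.5565.

T² ≈ 5.5565


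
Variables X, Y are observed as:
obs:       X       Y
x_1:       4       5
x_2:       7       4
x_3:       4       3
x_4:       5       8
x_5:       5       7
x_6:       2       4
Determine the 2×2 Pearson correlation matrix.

Step 1 — column means:
  mean(X) = (4 + 7 + 4 + 5 + 5 + 2) / 6 = 27/6 = 4.5
  mean(Y) = (5 + 4 + 3 + 8 + 7 + 4) / 6 = 31/6 = 5.1667

Step 2 — sample variances and covariances s[i,j] = (1/(n-1)) · Σ_k (x_{k,i} - mean_i) · (x_{k,j} - mean_j), with n-1 = 5:
  s[X,X] = ((-0.5)·(-0.5) + (2.5)·(2.5) + (-0.5)·(-0.5) + (0.5)·(0.5) + (0.5)·(0.5) + (-2.5)·(-2.5)) / 5 = 13.5/5 = 2.7
  s[X,Y] = ((-0.5)·(-0.1667) + (2.5)·(-1.1667) + (-0.5)·(-2.1667) + (0.5)·(2.8333) + (0.5)·(1.8333) + (-2.5)·(-1.1667)) / 5 = 3.5/5 = 0.7
  s[Y,Y] = ((-0.1667)·(-0.1667) + (-1.1667)·(-1.1667) + (-2.1667)·(-2.1667) + (2.8333)·(2.8333) + (1.8333)·(1.8333) + (-1.1667)·(-1.1667)) / 5 = 18.8333/5 = 3.7667
  Sample standard deviations s_i = √(s[i,i]):
  s(X) = √(2.7) = 1.6432
  s(Y) = √(3.7667) = 1.9408

Step 3 — r_{ij} = s_{ij} / (s_i · s_j):
  r[X,X] = 1 (diagonal).
  r[X,Y] = 0.7 / (1.6432 · 1.9408) = 0.7 / 3.189 = 0.2195
  r[Y,Y] = 1 (diagonal).

R is symmetric with unit diagonal. Assembling:

R = [[1, 0.2195],
 [0.2195, 1]]


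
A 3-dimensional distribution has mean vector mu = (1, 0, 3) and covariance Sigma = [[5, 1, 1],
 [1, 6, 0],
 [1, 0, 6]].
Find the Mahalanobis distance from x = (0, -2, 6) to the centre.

Step 1 — centre the observation: (x - mu) = (-1, -2, 3).

Step 2 — invert Sigma (cofactor / det for 3×3, or solve directly):
  Sigma^{-1} = [[0.2143, -0.0357, -0.0357],
 [-0.0357, 0.1726, 0.006],
 [-0.0357, 0.006, 0.1726]].

Step 3 — form the quadratic (x - mu)^T · Sigma^{-1} · (x - mu):
  Sigma^{-1} · (x - mu) = (-0.25, -0.2917, 0.5417).
  (x - mu)^T · [Sigma^{-1} · (x - mu)] = (-1)·(-0.25) + (-2)·(-0.2917) + (3)·(0.5417) = 2.4583.

Step 4 — take square root: d = √(2.4583) ≈ 1.5679.

d(x, mu) = √(2.4583) ≈ 1.5679


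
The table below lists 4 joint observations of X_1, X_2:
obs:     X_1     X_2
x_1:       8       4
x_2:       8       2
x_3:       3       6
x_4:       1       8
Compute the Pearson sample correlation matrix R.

Step 1 — column means:
  mean(X_1) = (8 + 8 + 3 + 1) / 4 = 20/4 = 5
  mean(X_2) = (4 + 2 + 6 + 8) / 4 = 20/4 = 5

Step 2 — sample variances and covariances s[i,j] = (1/(n-1)) · Σ_k (x_{k,i} - mean_i) · (x_{k,j} - mean_j), with n-1 = 3:
  s[X_1,X_1] = ((3)·(3) + (3)·(3) + (-2)·(-2) + (-4)·(-4)) / 3 = 38/3 = 12.6667
  s[X_1,X_2] = ((3)·(-1) + (3)·(-3) + (-2)·(1) + (-4)·(3)) / 3 = -26/3 = -8.6667
  s[X_2,X_2] = ((-1)·(-1) + (-3)·(-3) + (1)·(1) + (3)·(3)) / 3 = 20/3 = 6.6667
  Sample standard deviations s_i = √(s[i,i]):
  s(X_1) = √(12.6667) = 3.559
  s(X_2) = √(6.6667) = 2.582

Step 3 — r_{ij} = s_{ij} / (s_i · s_j):
  r[X_1,X_1] = 1 (diagonal).
  r[X_1,X_2] = -8.6667 / (3.559 · 2.582) = -8.6667 / 9.1894 = -0.9431
  r[X_2,X_2] = 1 (diagonal).

R is symmetric with unit diagonal. Assembling:

R = [[1, -0.9431],
 [-0.9431, 1]]


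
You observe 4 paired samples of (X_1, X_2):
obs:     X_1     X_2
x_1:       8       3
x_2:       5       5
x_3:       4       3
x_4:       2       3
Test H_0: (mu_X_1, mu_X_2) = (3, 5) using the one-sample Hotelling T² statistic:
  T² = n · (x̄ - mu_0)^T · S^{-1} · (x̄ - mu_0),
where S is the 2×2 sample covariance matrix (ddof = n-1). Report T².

Step 1 — sample mean vector:
  mean(X_1) = (8 + 5 + 4 + 2) / 4 = 19/4 = 4.75
  mean(X_2) = (3 + 5 + 3 + 3) / 4 = 14/4 = 3.5
  x̄ = (4.75, 3.5),  deviation x̄ - mu_0 = (4.75, 3.5) - (3, 5) = (1.75, -1.5).

Step 2 — sample covariance matrix, S[i,j] = (1/(n-1)) · Σ_k (x_{k,i} - mean_i) · (x_{k,j} - mean_j), divisor n-1 = 3:
  S[X_1,X_1] = ((3.25)·(3.25) + (0.25)·(0.25) + (-0.75)·(-0.75) + (-2.75)·(-2.75)) / 3 = 18.75/3 = 6.25
  S[X_1,X_2] = ((3.25)·(-0.5) + (0.25)·(1.5) + (-0.75)·(-0.5) + (-2.75)·(-0.5)) / 3 = 0.5/3 = 0.1667
  S[X_2,X_2] = ((-0.5)·(-0.5) + (1.5)·(1.5) + (-0.5)·(-0.5) + (-0.5)·(-0.5)) / 3 = 3/3 = 1
  S = [[6.25, 0.1667],
 [0.1667, 1]].

Step 3 — invert S. det(S) = 6.25·1 - (0.1667)² = 6.2222.
  S^{-1} = (1/det) · [[d, -b], [-b, a]] = [[0.1607, -0.0268],
 [-0.0268, 1.0045]].

Step 4 — quadratic form (x̄ - mu_0)^T · S^{-1} · (x̄ - mu_0):
  S^{-1} · (x̄ - mu_0) = (0.3214, -1.5536),
  (x̄ - mu_0)^T · [...] = (1.75)·(0.3214) + (-1.5)·(-1.5536) = 2.8929.

Step 5 — scale by n: T² = 4 · 2.8929 = 11.5714.

T² ≈ 11.5714


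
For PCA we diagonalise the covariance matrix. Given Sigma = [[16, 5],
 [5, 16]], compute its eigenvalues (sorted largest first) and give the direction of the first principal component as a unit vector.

Step 1 — characteristic polynomial of 2×2 Sigma:
  det(Sigma - λI) = λ² - trace · λ + det = 0.
  trace = 16 + 16 = 32, det = 16·16 - (5)² = 231.
Step 2 — discriminant:
  Δ = trace² - 4·det = 1024 - 924 = 100.
Step 3 — eigenvalues:
  λ = (trace ± √Δ)/2 = (32 ± 10)/2,
  λ_1 = 21,  λ_2 = 11.

Step 4 — unit eigenvector for λ_1: solve (Sigma - λ_1 I)v = 0. First row:
  (16 - 21)·v_x + (5)·v_y = 0, i.e. (-5)·v_x + (5)·v_y = 0,
  so v ∝ (b, λ_1 - a) = (5, 5) = u.
  ||u|| = √((5)² + (5)²) = √(50) ≈ 7.0711,
  v_1 = u/||u|| ≈ (0.7071, 0.7071) (||v_1|| = 1).

λ_1 = 21,  λ_2 = 11;  v_1 ≈ (0.7071, 0.7071)


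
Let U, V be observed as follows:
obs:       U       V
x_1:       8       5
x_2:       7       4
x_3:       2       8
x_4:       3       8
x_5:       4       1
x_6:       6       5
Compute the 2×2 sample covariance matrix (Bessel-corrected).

Step 1 — column means:
  mean(U) = (8 + 7 + 2 + 3 + 4 + 6) / 6 = 30/6 = 5
  mean(V) = (5 + 4 + 8 + 8 + 1 + 5) / 6 = 31/6 = 5.1667

Step 2 — sample covariance S[i,j] = (1/(n-1)) · Σ_k (x_{k,i} - mean_i) · (x_{k,j} - mean_j), with n-1 = 5.
  S[U,U] = ((3)·(3) + (2)·(2) + (-3)·(-3) + (-2)·(-2) + (-1)·(-1) + (1)·(1)) / 5 = 28/5 = 5.6
  S[U,V] = ((3)·(-0.1667) + (2)·(-1.1667) + (-3)·(2.8333) + (-2)·(2.8333) + (-1)·(-4.1667) + (1)·(-0.1667)) / 5 = -13/5 = -2.6
  S[V,V] = ((-0.1667)·(-0.1667) + (-1.1667)·(-1.1667) + (2.8333)·(2.8333) + (2.8333)·(2.8333) + (-4.1667)·(-4.1667) + (-0.1667)·(-0.1667)) / 5 = 34.8333/5 = 6.9667

S is symmetric (S[j,i] = S[i,j]). Assembling:

S = [[5.6, -2.6],
 [-2.6, 6.9667]]


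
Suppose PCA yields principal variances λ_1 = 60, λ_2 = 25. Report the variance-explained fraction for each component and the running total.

Step 1 — total variance = trace(Sigma) = Σ λ_i = 60 + 25 = 85.

Step 2 — fraction explained by component i = λ_i / Σ λ:
  PC1: 60/85 = 0.7059
  PC2: 25/85 = 0.2941

Step 3 — cumulative fraction after k components = (λ_1 + ... + λ_k) / Σ λ:
  k = 1: 60/85 = 0.7059
  k = 2: (60 + 25)/85 = 85/85 = 1

Summary (fraction, with percent):

explained: PC1 0.7059 (70.59%), PC2 0.2941 (29.41%);  cumulative: 0.7059, 1


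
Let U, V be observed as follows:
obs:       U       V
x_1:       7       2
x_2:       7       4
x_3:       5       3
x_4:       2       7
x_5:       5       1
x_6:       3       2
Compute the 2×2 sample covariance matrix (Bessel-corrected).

Step 1 — column means:
  mean(U) = (7 + 7 + 5 + 2 + 5 + 3) / 6 = 29/6 = 4.8333
  mean(V) = (2 + 4 + 3 + 7 + 1 + 2) / 6 = 19/6 = 3.1667

Step 2 — sample covariance S[i,j] = (1/(n-1)) · Σ_k (x_{k,i} - mean_i) · (x_{k,j} - mean_j), with n-1 = 5.
  S[U,U] = ((2.1667)·(2.1667) + (2.1667)·(2.1667) + (0.1667)·(0.1667) + (-2.8333)·(-2.8333) + (0.1667)·(0.1667) + (-1.8333)·(-1.8333)) / 5 = 20.8333/5 = 4.1667
  S[U,V] = ((2.1667)·(-1.1667) + (2.1667)·(0.8333) + (0.1667)·(-0.1667) + (-2.8333)·(3.8333) + (0.1667)·(-2.1667) + (-1.8333)·(-1.1667)) / 5 = -9.8333/5 = -1.9667
  S[V,V] = ((-1.1667)·(-1.1667) + (0.8333)·(0.8333) + (-0.1667)·(-0.1667) + (3.8333)·(3.8333) + (-2.1667)·(-2.1667) + (-1.1667)·(-1.1667)) / 5 = 22.8333/5 = 4.5667

S is symmetric (S[j,i] = S[i,j]). Assembling:

S = [[4.1667, -1.9667],
 [-1.9667, 4.5667]]


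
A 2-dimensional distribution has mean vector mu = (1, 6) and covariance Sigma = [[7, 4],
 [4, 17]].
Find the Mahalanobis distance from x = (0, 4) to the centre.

Step 1 — centre the observation: (x - mu) = (-1, -2).

Step 2 — invert Sigma. det(Sigma) = 7·17 - (4)² = 103.
  Sigma^{-1} = (1/det) · [[d, -b], [-b, a]] = [[0.165, -0.0388],
 [-0.0388, 0.068]].

Step 3 — form the quadratic (x - mu)^T · Sigma^{-1} · (x - mu):
  Sigma^{-1} · (x - mu) = (-0.0874, -0.0971).
  (x - mu)^T · [Sigma^{-1} · (x - mu)] = (-1)·(-0.0874) + (-2)·(-0.0971) = 0.2816.

Step 4 — take square root: d = √(0.2816) ≈ 0.5306.

d(x, mu) = √(0.2816) ≈ 0.5306


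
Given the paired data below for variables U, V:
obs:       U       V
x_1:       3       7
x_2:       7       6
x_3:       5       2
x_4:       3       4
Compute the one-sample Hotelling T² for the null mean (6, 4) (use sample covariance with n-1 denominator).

Step 1 — sample mean vector:
  mean(U) = (3 + 7 + 5 + 3) / 4 = 18/4 = 4.5
  mean(V) = (7 + 6 + 2 + 4) / 4 = 19/4 = 4.75
  x̄ = (4.5, 4.75),  deviation x̄ - mu_0 = (4.5, 4.75) - (6, 4) = (-1.5, 0.75).

Step 2 — sample covariance matrix, S[i,j] = (1/(n-1)) · Σ_k (x_{k,i} - mean_i) · (x_{k,j} - mean_j), divisor n-1 = 3:
  S[U,U] = ((-1.5)·(-1.5) + (2.5)·(2.5) + (0.5)·(0.5) + (-1.5)·(-1.5)) / 3 = 11/3 = 3.6667
  S[U,V] = ((-1.5)·(2.25) + (2.5)·(1.25) + (0.5)·(-2.75) + (-1.5)·(-0.75)) / 3 = -0.5/3 = -0.1667
  S[V,V] = ((2.25)·(2.25) + (1.25)·(1.25) + (-2.75)·(-2.75) + (-0.75)·(-0.75)) / 3 = 14.75/3 = 4.9167
  S = [[3.6667, -0.1667],
 [-0.1667, 4.9167]].

Step 3 — invert S. det(S) = 3.6667·4.9167 - (-0.1667)² = 18.
  S^{-1} = (1/det) · [[d, -b], [-b, a]] = [[0.2731, 0.0093],
 [0.0093, 0.2037]].

Step 4 — quadratic form (x̄ - mu_0)^T · S^{-1} · (x̄ - mu_0):
  S^{-1} · (x̄ - mu_0) = (-0.4028, 0.1389),
  (x̄ - mu_0)^T · [...] = (-1.5)·(-0.4028) + (0.75)·(0.1389) = 0.7083.

Step 5 — scale by n: T² = 4 · 0.7083 = 2.8333.

T² ≈ 2.8333


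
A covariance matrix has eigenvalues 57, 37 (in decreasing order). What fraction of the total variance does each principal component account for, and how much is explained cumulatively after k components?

Step 1 — total variance = trace(Sigma) = Σ λ_i = 57 + 37 = 94.

Step 2 — fraction explained by component i = λ_i / Σ λ:
  PC1: 57/94 = 0.6064
  PC2: 37/94 = 0.3936

Step 3 — cumulative fraction after k components = (λ_1 + ... + λ_k) / Σ λ:
  k = 1: 57/94 = 0.6064
  k = 2: (57 + 37)/94 = 94/94 = 1

Summary (fraction, with percent):

explained: PC1 0.6064 (60.64%), PC2 0.3936 (39.36%);  cumulative: 0.6064, 1


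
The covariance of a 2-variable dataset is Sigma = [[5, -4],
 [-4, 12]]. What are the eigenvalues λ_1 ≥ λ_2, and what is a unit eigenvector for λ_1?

Step 1 — characteristic polynomial of 2×2 Sigma:
  det(Sigma - λI) = λ² - trace · λ + det = 0.
  trace = 5 + 12 = 17, det = 5·12 - (-4)² = 44.
Step 2 — discriminant:
  Δ = trace² - 4·det = 289 - 176 = 113.
Step 3 — eigenvalues:
  λ = (trace ± √Δ)/2 = (17 ± 10.6301)/2,
  λ_1 = 13.8151,  λ_2 = 3.1849.

Step 4 — unit eigenvector for λ_1: solve (Sigma - λ_1 I)v = 0. First row:
  (5 - 13.8151)·v_x + (-4)·v_y = 0, i.e. (-8.8151)·v_x + (-4)·v_y = 0,
  so v ∝ (b, λ_1 - a) = (-4, 8.8151); multiply by -1 so the first entry is positive: u = (4, -8.8151).
  ||u|| = √((4)² + (-8.8151)²) = √(93.7055) ≈ 9.6802,
  v_1 = u/||u|| ≈ (0.4132, -0.9106) (||v_1|| = 1).

λ_1 = 13.8151,  λ_2 = 3.1849;  v_1 ≈ (0.4132, -0.9106)
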